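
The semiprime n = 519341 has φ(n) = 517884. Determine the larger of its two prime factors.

φ(n) = (p−1)(q−1) = n − (p+q) + 1, so p + q = 519341 − 517884 + 1 = 1458.
p and q are the roots of t² − 1458t + 519341 = 0.
Discriminant: 1458² − 4·519341 = 2125764 − 2077364 = 48400; √48400 = 220.
q = (1458 − 220)/2 = 619, p = (1458 + 220)/2 = 839.
Check: 619 · 839 = 519341.

839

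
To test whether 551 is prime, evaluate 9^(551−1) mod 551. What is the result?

123

9^1 ≡ 9 (mod 551)
9^2 ≡ 9^2 = 81 ≡ 81 (mod 551)
9^4 ≡ 81^2 = 6561 ≡ 500 (mod 551)
9^8 ≡ 500^2 = 250000 ≡ 397 (mod 551)
9^16 ≡ 397^2 = 157609 ≡ 23 (mod 551)
9^32 ≡ 23^2 = 529 ≡ 529 (mod 551)
9^64 ≡ 529^2 = 279841 ≡ 484 (mod 551)
9^128 ≡ 484^2 = 234256 ≡ 81 (mod 551)
9^256 ≡ 81^2 = 6561 ≡ 500 (mod 551)
9^512 ≡ 500^2 = 250000 ≡ 397 (mod 551)
550 = 512 + 32 + 4 + 2 in binary powers of 2.
So 9^550 ≡ 397 · 529 · 500 · 81 ≡ 123 (mod 551).
Since 123 ≠ 1, base 9 is a Fermat witness: 551 is composite.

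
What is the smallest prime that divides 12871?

12871 is odd.
Digit sum 19, not divisible by 3.
Ends in 1: not divisible by 5.
7: 12871 = 7·1838 + 5
11: 12871 = 11·1170 + 1
13: 12871 = 13·990 + 1
17: 12871 = 17·757 + 2
19: 12871 = 19·677 + 8
23: 12871 = 23·559 + 14
29: 12871 = 29·443 + 24
31: 12871 = 31·415 + 6
37: 12871 = 37·347 + 32
41: 12871 = 41·313 + 38
43: 12871 = 43·299 + 14
47: 12871 = 47·273 + 40
53: 12871 = 53·242 + 45
59: 12871 = 59·218 + 9
61: 12871 = 61·211

61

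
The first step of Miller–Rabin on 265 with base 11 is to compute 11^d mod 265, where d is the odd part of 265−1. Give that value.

265 − 1 = 264 = 2^3 · 33, so d = 33.
11^1 ≡ 11 (mod 265)
11^2 ≡ 11^2 = 121 ≡ 121 (mod 265)
11^4 ≡ 121^2 = 14641 ≡ 66 (mod 265)
11^8 ≡ 66^2 = 4356 ≡ 116 (mod 265)
11^16 ≡ 116^2 = 13456 ≡ 206 (mod 265)
11^32 ≡ 206^2 = 42436 ≡ 36 (mod 265)
33 = 32 + 1 in binary powers of 2.
So 11^33 ≡ 36 · 11 ≡ 131 (mod 265).
Squaring chain: 131 → 201 → 121; never reaches −1, so base 11 is a Miller–Rabin witness that 265 is composite.

131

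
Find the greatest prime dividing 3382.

89

3382 = 2 · 1691
1691 = 19 · 89
89 is prime.
So 3382 = 2 · 19 · 89; the largest prime factor is 89.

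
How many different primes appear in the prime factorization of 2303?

2

2303 = 7^2 · 47
2303 = 7^2 · 47, which has 2 distinct prime factors.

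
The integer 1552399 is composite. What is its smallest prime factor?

29

1552399 is odd.
Digit sum 34, not divisible by 3.
Ends in 9: not divisible by 5.
7: 1552399 = 7·221771 + 2
11: 1552399 = 11·141127 + 2
13: 1552399 = 13·119415 + 4
17: 1552399 = 17·91317 + 10
19: 1552399 = 19·81705 + 4
23: 1552399 = 23·67495 + 14
29: 1552399 = 29·53531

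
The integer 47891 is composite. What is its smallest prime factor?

47891 is odd.
Digit sum 29, not divisible by 3.
Ends in 1: not divisible by 5.
7: 47891 = 7·6841 + 4
11: 47891 = 11·4353 + 8
13: 47891 = 13·3683 + 12
17: 47891 = 17·2817 + 2
19: 47891 = 19·2520 + 11
23: 47891 = 23·2082 + 5
29: 47891 = 29·1651 + 12
31: 47891 = 31·1544 + 27
37: 47891 = 37·1294 + 13
41: 47891 = 41·1168 + 3
43: 47891 = 43·1113 + 32
47: 47891 = 47·1018 + 45
53: 47891 = 53·903 + 32
59: 47891 = 59·811 + 42
61: 47891 = 61·785 + 6
67: 47891 = 67·714 + 53
71: 47891 = 71·674 + 37
73: 47891 = 73·656 + 3
79: 47891 = 79·606 + 17
83: 47891 = 83·577

83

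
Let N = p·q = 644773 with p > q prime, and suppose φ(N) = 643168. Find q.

φ(n) = (p−1)(q−1) = n − (p+q) + 1, so p + q = 644773 − 643168 + 1 = 1606.
p and q are the roots of t² − 1606t + 644773 = 0.
Discriminant: 1606² − 4·644773 = 2579236 − 2579092 = 144; √144 = 12.
q = (1606 − 12)/2 = 797, p = (1606 + 12)/2 = 809.
Check: 797 · 809 = 644773.

797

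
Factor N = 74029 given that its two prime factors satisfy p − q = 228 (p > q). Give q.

181

Since p = q + 228, we have 74029 = q(q + 228), so q² + 228q − 74029 = 0.
Discriminant: 228² + 4·74029 = 51984 + 296116 = 348100; √348100 = 590.
q = (−228 + 590)/2 = 181, and p = q + 228 = 409.
Check: 181 · 409 = 74029.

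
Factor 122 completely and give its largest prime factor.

122 = 2 · 61
61 is prime.
So 122 = 2 · 61; the largest prime factor is 61.

61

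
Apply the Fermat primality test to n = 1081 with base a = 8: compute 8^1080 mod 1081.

8^1 ≡ 8 (mod 1081)
8^2 ≡ 8^2 = 64 ≡ 64 (mod 1081)
8^4 ≡ 64^2 = 4096 ≡ 853 (mod 1081)
8^8 ≡ 853^2 = 727609 ≡ 96 (mod 1081)
8^16 ≡ 96^2 = 9216 ≡ 568 (mod 1081)
8^32 ≡ 568^2 = 322624 ≡ 486 (mod 1081)
8^64 ≡ 486^2 = 236196 ≡ 538 (mod 1081)
8^128 ≡ 538^2 = 289444 ≡ 817 (mod 1081)
8^256 ≡ 817^2 = 667489 ≡ 512 (mod 1081)
8^512 ≡ 512^2 = 262144 ≡ 542 (mod 1081)
8^1024 ≡ 542^2 = 293764 ≡ 813 (mod 1081)
1080 = 1024 + 32 + 16 + 8 in binary powers of 2.
So 8^1080 ≡ 813 · 486 · 568 · 96 ≡ 570 (mod 1081).
Since 570 ≠ 1, base 8 is a Fermat witness: 1081 is composite.

570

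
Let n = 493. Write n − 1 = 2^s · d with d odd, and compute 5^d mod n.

419

493 − 1 = 492 = 2^2 · 123, so d = 123.
5^1 ≡ 5 (mod 493)
5^2 ≡ 5^2 = 25 ≡ 25 (mod 493)
5^4 ≡ 25^2 = 625 ≡ 132 (mod 493)
5^8 ≡ 132^2 = 17424 ≡ 169 (mod 493)
5^16 ≡ 169^2 = 28561 ≡ 460 (mod 493)
5^32 ≡ 460^2 = 211600 ≡ 103 (mod 493)
5^64 ≡ 103^2 = 10609 ≡ 256 (mod 493)
123 = 64 + 32 + 16 + 8 + 2 + 1 in binary powers of 2.
So 5^123 ≡ 256 · 103 · 460 · 169 · 25 · 5 ≡ 419 (mod 493).
Squaring chain: 419 → 53; never reaches −1, so base 5 is a Miller–Rabin witness that 493 is composite.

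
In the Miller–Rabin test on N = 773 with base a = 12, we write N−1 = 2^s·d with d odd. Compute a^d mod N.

773 − 1 = 772 = 2^2 · 193, so d = 193.
12^1 ≡ 12 (mod 773)
12^2 ≡ 12^2 = 144 ≡ 144 (mod 773)
12^4 ≡ 144^2 = 20736 ≡ 638 (mod 773)
12^8 ≡ 638^2 = 407044 ≡ 446 (mod 773)
12^16 ≡ 446^2 = 198916 ≡ 255 (mod 773)
12^32 ≡ 255^2 = 65025 ≡ 93 (mod 773)
12^64 ≡ 93^2 = 8649 ≡ 146 (mod 773)
12^128 ≡ 146^2 = 21316 ≡ 445 (mod 773)
193 = 128 + 64 + 1 in binary powers of 2.
So 12^193 ≡ 445 · 146 · 12 ≡ 456 (mod 773).
Squaring chain: 456 → 772; reaches −1, so base 12 does not prove 773 composite.

456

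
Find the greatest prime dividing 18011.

18011 = 7 · 2573
2573 = 31 · 83
83 is prime.
So 18011 = 7 · 31 · 83; the largest prime factor is 83.

83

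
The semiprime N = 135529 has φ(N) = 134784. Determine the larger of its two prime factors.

433

φ(n) = (p−1)(q−1) = n − (p+q) + 1, so p + q = 135529 − 134784 + 1 = 746.
p and q are the roots of t² − 746t + 135529 = 0.
Discriminant: 746² − 4·135529 = 556516 − 542116 = 14400; √14400 = 120.
q = (746 − 120)/2 = 313, p = (746 + 120)/2 = 433.
Check: 313 · 433 = 135529.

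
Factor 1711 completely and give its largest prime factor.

59

1711 = 29 · 59
59 is prime.
So 1711 = 29 · 59; the largest prime factor is 59.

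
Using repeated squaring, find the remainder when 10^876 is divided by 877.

10^1 ≡ 10 (mod 877)
10^2 ≡ 10^2 = 100 ≡ 100 (mod 877)
10^4 ≡ 100^2 = 10000 ≡ 353 (mod 877)
10^8 ≡ 353^2 = 124609 ≡ 75 (mod 877)
10^16 ≡ 75^2 = 5625 ≡ 363 (mod 877)
10^32 ≡ 363^2 = 131769 ≡ 219 (mod 877)
10^64 ≡ 219^2 = 47961 ≡ 603 (mod 877)
10^128 ≡ 603^2 = 363609 ≡ 531 (mod 877)
10^256 ≡ 531^2 = 281961 ≡ 444 (mod 877)
10^512 ≡ 444^2 = 197136 ≡ 688 (mod 877)
876 = 512 + 256 + 64 + 32 + 8 + 4 in binary powers of 2.
So 10^876 ≡ 688 · 444 · 603 · 219 · 75 · 353 ≡ 1 (mod 877).
Since the result is 1, base 10 gives no evidence that 877 is composite.

1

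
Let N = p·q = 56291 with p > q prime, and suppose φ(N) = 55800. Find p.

311

φ(n) = (p−1)(q−1) = n − (p+q) + 1, so p + q = 56291 − 55800 + 1 = 492.
p and q are the roots of t² − 492t + 56291 = 0.
Discriminant: 492² − 4·56291 = 242064 − 225164 = 16900; √16900 = 130.
q = (492 − 130)/2 = 181, p = (492 + 130)/2 = 311.
Check: 181 · 311 = 56291.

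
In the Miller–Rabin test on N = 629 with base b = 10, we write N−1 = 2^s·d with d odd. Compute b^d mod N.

629 − 1 = 628 = 2^2 · 157, so d = 157.
10^1 ≡ 10 (mod 629)
10^2 ≡ 10^2 = 100 ≡ 100 (mod 629)
10^4 ≡ 100^2 = 10000 ≡ 565 (mod 629)
10^8 ≡ 565^2 = 319225 ≡ 322 (mod 629)
10^16 ≡ 322^2 = 103684 ≡ 528 (mod 629)
10^32 ≡ 528^2 = 278784 ≡ 137 (mod 629)
10^64 ≡ 137^2 = 18769 ≡ 528 (mod 629)
10^128 ≡ 528^2 = 278784 ≡ 137 (mod 629)
157 = 128 + 16 + 8 + 4 + 1 in binary powers of 2.
So 10^157 ≡ 137 · 528 · 322 · 565 · 10 ≡ 232 (mod 629).
Squaring chain: 232 → 359; never reaches −1, so base 10 is a Miller–Rabin witness that 629 is composite.

232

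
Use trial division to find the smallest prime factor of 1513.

1513 is odd.
Digit sum 10, not divisible by 3.
Ends in 3: not divisible by 5.
7: 1513 = 7·216 + 1
11: 1513 = 11·137 + 6
13: 1513 = 13·116 + 5
17: 1513 = 17·89

17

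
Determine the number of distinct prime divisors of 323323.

5

323323 = 7 · 46189
46189 = 11 · 4199
4199 = 13 · 323
323 = 17 · 19
323323 = 7 · 11 · 13 · 17 · 19, which has 5 distinct prime factors.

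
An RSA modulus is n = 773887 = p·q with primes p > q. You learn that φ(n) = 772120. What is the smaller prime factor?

797

φ(n) = (p−1)(q−1) = n − (p+q) + 1, so p + q = 773887 − 772120 + 1 = 1768.
p and q are the roots of t² − 1768t + 773887 = 0.
Discriminant: 1768² − 4·773887 = 3125824 − 3095548 = 30276; √30276 = 174.
q = (1768 − 174)/2 = 797, p = (1768 + 174)/2 = 971.
Check: 797 · 971 = 773887.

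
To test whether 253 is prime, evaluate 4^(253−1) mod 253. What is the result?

4^1 ≡ 4 (mod 253)
4^2 ≡ 4^2 = 16 ≡ 16 (mod 253)
4^4 ≡ 16^2 = 256 ≡ 3 (mod 253)
4^8 ≡ 3^2 = 9 ≡ 9 (mod 253)
4^16 ≡ 9^2 = 81 ≡ 81 (mod 253)
4^32 ≡ 81^2 = 6561 ≡ 236 (mod 253)
4^64 ≡ 236^2 = 55696 ≡ 36 (mod 253)
4^128 ≡ 36^2 = 1296 ≡ 31 (mod 253)
252 = 128 + 64 + 32 + 16 + 8 + 4 in binary powers of 2.
So 4^252 ≡ 31 · 36 · 236 · 81 · 9 · 3 ≡ 236 (mod 253).
Since 236 ≠ 1, base 4 is a Fermat witness: 253 is composite.

236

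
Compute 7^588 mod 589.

7^1 ≡ 7 (mod 589)
7^2 ≡ 7^2 = 49 ≡ 49 (mod 589)
7^4 ≡ 49^2 = 2401 ≡ 45 (mod 589)
7^8 ≡ 45^2 = 2025 ≡ 258 (mod 589)
7^16 ≡ 258^2 = 66564 ≡ 7 (mod 589)
7^32 ≡ 7^2 = 49 ≡ 49 (mod 589)
7^64 ≡ 49^2 = 2401 ≡ 45 (mod 589)
7^128 ≡ 45^2 = 2025 ≡ 258 (mod 589)
7^256 ≡ 258^2 = 66564 ≡ 7 (mod 589)
7^512 ≡ 7^2 = 49 ≡ 49 (mod 589)
588 = 512 + 64 + 8 + 4 in binary powers of 2.
So 7^588 ≡ 49 · 45 · 258 · 45 ≡ 343 (mod 589).
Since 343 ≠ 1, base 7 is a Fermat witness: 589 is composite.

343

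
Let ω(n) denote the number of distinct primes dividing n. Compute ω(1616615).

1616615 = 5 · 323323
323323 = 7 · 46189
46189 = 11 · 4199
4199 = 13 · 323
323 = 17 · 19
1616615 = 5 · 7 · 11 · 13 · 17 · 19, which has 6 distinct prime factors.

6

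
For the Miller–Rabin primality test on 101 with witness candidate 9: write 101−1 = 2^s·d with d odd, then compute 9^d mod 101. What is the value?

100

101 − 1 = 100 = 2^2 · 25, so d = 25.
9^1 ≡ 9 (mod 101)
9^2 ≡ 9^2 = 81 ≡ 81 (mod 101)
9^4 ≡ 81^2 = 6561 ≡ 97 (mod 101)
9^8 ≡ 97^2 = 9409 ≡ 16 (mod 101)
9^16 ≡ 16^2 = 256 ≡ 54 (mod 101)
25 = 16 + 8 + 1 in binary powers of 2.
So 9^25 ≡ 54 · 16 · 9 ≡ 100 (mod 101).
Since 9^d ≡ 100 (mod 101), base 9 does not prove 101 composite.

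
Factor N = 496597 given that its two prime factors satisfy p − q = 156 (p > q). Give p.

787

Since p = q + 156, we have 496597 = q(q + 156), so q² + 156q − 496597 = 0.
Discriminant: 156² + 4·496597 = 24336 + 1986388 = 2010724; √2010724 = 1418.
q = (−156 + 1418)/2 = 631, and p = q + 156 = 787.
Check: 631 · 787 = 496597.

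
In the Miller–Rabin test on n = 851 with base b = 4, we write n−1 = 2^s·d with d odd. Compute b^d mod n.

169

851 − 1 = 850 = 2^1 · 425, so d = 425.
4^1 ≡ 4 (mod 851)
4^2 ≡ 4^2 = 16 ≡ 16 (mod 851)
4^4 ≡ 16^2 = 256 ≡ 256 (mod 851)
4^8 ≡ 256^2 = 65536 ≡ 9 (mod 851)
4^16 ≡ 9^2 = 81 ≡ 81 (mod 851)
4^32 ≡ 81^2 = 6561 ≡ 604 (mod 851)
4^64 ≡ 604^2 = 364816 ≡ 588 (mod 851)
4^128 ≡ 588^2 = 345744 ≡ 238 (mod 851)
4^256 ≡ 238^2 = 56644 ≡ 478 (mod 851)
425 = 256 + 128 + 32 + 8 + 1 in binary powers of 2.
So 4^425 ≡ 478 · 238 · 604 · 9 · 4 ≡ 169 (mod 851).
Squaring chain: 169; never reaches −1, so base 4 is a Miller–Rabin witness that 851 is composite.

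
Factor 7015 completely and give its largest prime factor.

61

7015 = 5 · 1403
1403 = 23 · 61
61 is prime.
So 7015 = 5 · 23 · 61; the largest prime factor is 61.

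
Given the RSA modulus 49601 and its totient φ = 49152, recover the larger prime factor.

φ(n) = (p−1)(q−1) = n − (p+q) + 1, so p + q = 49601 − 49152 + 1 = 450.
p and q are the roots of t² − 450t + 49601 = 0.
Discriminant: 450² − 4·49601 = 202500 − 198404 = 4096; √4096 = 64.
q = (450 − 64)/2 = 193, p = (450 + 64)/2 = 257.
Check: 193 · 257 = 49601.

257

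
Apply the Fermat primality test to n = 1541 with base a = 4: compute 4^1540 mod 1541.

967

4^1 ≡ 4 (mod 1541)
4^2 ≡ 4^2 = 16 ≡ 16 (mod 1541)
4^4 ≡ 16^2 = 256 ≡ 256 (mod 1541)
4^8 ≡ 256^2 = 65536 ≡ 814 (mod 1541)
4^16 ≡ 814^2 = 662596 ≡ 1507 (mod 1541)
4^32 ≡ 1507^2 = 2271049 ≡ 1156 (mod 1541)
4^64 ≡ 1156^2 = 1336336 ≡ 289 (mod 1541)
4^128 ≡ 289^2 = 83521 ≡ 307 (mod 1541)
4^256 ≡ 307^2 = 94249 ≡ 248 (mod 1541)
4^512 ≡ 248^2 = 61504 ≡ 1405 (mod 1541)
4^1024 ≡ 1405^2 = 1974025 ≡ 4 (mod 1541)
1540 = 1024 + 512 + 4 in binary powers of 2.
So 4^1540 ≡ 4 · 1405 · 256 ≡ 967 (mod 1541).
Since 967 ≠ 1, base 4 is a Fermat witness: 1541 is composite.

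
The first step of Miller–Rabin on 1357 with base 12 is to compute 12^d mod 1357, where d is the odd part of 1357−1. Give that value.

1357 − 1 = 1356 = 2^2 · 339, so d = 339.
12^1 ≡ 12 (mod 1357)
12^2 ≡ 12^2 = 144 ≡ 144 (mod 1357)
12^4 ≡ 144^2 = 20736 ≡ 381 (mod 1357)
12^8 ≡ 381^2 = 145161 ≡ 1319 (mod 1357)
12^16 ≡ 1319^2 = 1739761 ≡ 87 (mod 1357)
12^32 ≡ 87^2 = 7569 ≡ 784 (mod 1357)
12^64 ≡ 784^2 = 614656 ≡ 1292 (mod 1357)
12^128 ≡ 1292^2 = 1669264 ≡ 154 (mod 1357)
12^256 ≡ 154^2 = 23716 ≡ 647 (mod 1357)
339 = 256 + 64 + 16 + 2 + 1 in binary powers of 2.
So 12^339 ≡ 647 · 1292 · 87 · 144 · 12 ≡ 579 (mod 1357).
Squaring chain: 579 → 62; never reaches −1, so base 12 is a Miller–Rabin witness that 1357 is composite.

579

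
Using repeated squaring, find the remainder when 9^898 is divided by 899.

545

9^1 ≡ 9 (mod 899)
9^2 ≡ 9^2 = 81 ≡ 81 (mod 899)
9^4 ≡ 81^2 = 6561 ≡ 268 (mod 899)
9^8 ≡ 268^2 = 71824 ≡ 803 (mod 899)
9^16 ≡ 803^2 = 644809 ≡ 226 (mod 899)
9^32 ≡ 226^2 = 51076 ≡ 732 (mod 899)
9^64 ≡ 732^2 = 535824 ≡ 20 (mod 899)
9^128 ≡ 20^2 = 400 ≡ 400 (mod 899)
9^256 ≡ 400^2 = 160000 ≡ 877 (mod 899)
9^512 ≡ 877^2 = 769129 ≡ 484 (mod 899)
898 = 512 + 256 + 128 + 2 in binary powers of 2.
So 9^898 ≡ 484 · 877 · 400 · 81 ≡ 545 (mod 899).
Since 545 ≠ 1, base 9 is a Fermat witness: 899 is composite.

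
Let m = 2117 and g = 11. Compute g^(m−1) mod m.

11^1 ≡ 11 (mod 2117)
11^2 ≡ 11^2 = 121 ≡ 121 (mod 2117)
11^4 ≡ 121^2 = 14641 ≡ 1939 (mod 2117)
11^8 ≡ 1939^2 = 3759721 ≡ 2046 (mod 2117)
11^16 ≡ 2046^2 = 4186116 ≡ 807 (mod 2117)
11^32 ≡ 807^2 = 651249 ≡ 1330 (mod 2117)
11^64 ≡ 1330^2 = 1768900 ≡ 1205 (mod 2117)
11^128 ≡ 1205^2 = 1452025 ≡ 1880 (mod 2117)
11^256 ≡ 1880^2 = 3534400 ≡ 1127 (mod 2117)
11^512 ≡ 1127^2 = 1270129 ≡ 2046 (mod 2117)
11^1024 ≡ 2046^2 = 4186116 ≡ 807 (mod 2117)
11^2048 ≡ 807^2 = 651249 ≡ 1330 (mod 2117)
2116 = 2048 + 64 + 4 in binary powers of 2.
So 11^2116 ≡ 1330 · 1205 · 1939 ≡ 401 (mod 2117).
Since 401 ≠ 1, base 11 is a Fermat witness: 2117 is composite.

401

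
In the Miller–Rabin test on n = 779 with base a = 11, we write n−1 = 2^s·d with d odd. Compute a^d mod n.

767

779 − 1 = 778 = 2^1 · 389, so d = 389.
11^1 ≡ 11 (mod 779)
11^2 ≡ 11^2 = 121 ≡ 121 (mod 779)
11^4 ≡ 121^2 = 14641 ≡ 619 (mod 779)
11^8 ≡ 619^2 = 383161 ≡ 672 (mod 779)
11^16 ≡ 672^2 = 451584 ≡ 543 (mod 779)
11^32 ≡ 543^2 = 294849 ≡ 387 (mod 779)
11^64 ≡ 387^2 = 149769 ≡ 201 (mod 779)
11^128 ≡ 201^2 = 40401 ≡ 672 (mod 779)
11^256 ≡ 672^2 = 451584 ≡ 543 (mod 779)
389 = 256 + 128 + 4 + 1 in binary powers of 2.
So 11^389 ≡ 543 · 672 · 619 · 11 ≡ 767 (mod 779).
Squaring chain: 767; never reaches −1, so base 11 is a Miller–Rabin witness that 779 is composite.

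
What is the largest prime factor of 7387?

7387 = 83 · 89
89 is prime.
So 7387 = 83 · 89; the largest prime factor is 89.

89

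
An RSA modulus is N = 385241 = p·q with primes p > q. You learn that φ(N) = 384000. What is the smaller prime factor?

601

φ(n) = (p−1)(q−1) = n − (p+q) + 1, so p + q = 385241 − 384000 + 1 = 1242.
p and q are the roots of t² − 1242t + 385241 = 0.
Discriminant: 1242² − 4·385241 = 1542564 − 1540964 = 1600; √1600 = 40.
q = (1242 − 40)/2 = 601, p = (1242 + 40)/2 = 641.
Check: 601 · 641 = 385241.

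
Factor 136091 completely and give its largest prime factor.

136091 = 23 · 5917
5917 = 61 · 97
97 is prime.
So 136091 = 23 · 61 · 97; the largest prime factor is 97.

97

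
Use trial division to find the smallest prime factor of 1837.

1837 is odd.
Digit sum 19, not divisible by 3.
Ends in 7: not divisible by 5.
7: 1837 = 7·262 + 3
11: 1837 = 11·167

11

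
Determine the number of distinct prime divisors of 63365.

4

63365 = 5 · 12673
12673 = 19 · 667
667 = 23 · 29
63365 = 5 · 19 · 23 · 29, which has 4 distinct prime factors.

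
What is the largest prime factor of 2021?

47

2021 = 43 · 47
47 is prime.
So 2021 = 43 · 47; the largest prime factor is 47.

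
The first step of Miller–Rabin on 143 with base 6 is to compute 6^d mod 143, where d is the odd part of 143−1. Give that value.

143 − 1 = 142 = 2^1 · 71, so d = 71.
6^1 ≡ 6 (mod 143)
6^2 ≡ 6^2 = 36 ≡ 36 (mod 143)
6^4 ≡ 36^2 = 1296 ≡ 9 (mod 143)
6^8 ≡ 9^2 = 81 ≡ 81 (mod 143)
6^16 ≡ 81^2 = 6561 ≡ 126 (mod 143)
6^32 ≡ 126^2 = 15876 ≡ 3 (mod 143)
6^64 ≡ 3^2 = 9 ≡ 9 (mod 143)
71 = 64 + 4 + 2 + 1 in binary powers of 2.
So 6^71 ≡ 9 · 9 · 36 · 6 ≡ 50 (mod 143).
Squaring chain: 50; never reaches −1, so base 6 is a Miller–Rabin witness that 143 is composite.

50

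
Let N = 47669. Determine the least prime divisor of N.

73

47669 is odd.
Digit sum 32, not divisible by 3.
Ends in 9: not divisible by 5.
7: 47669 = 7·6809 + 6
11: 47669 = 11·4333 + 6
13: 47669 = 13·3666 + 11
17: 47669 = 17·2804 + 1
19: 47669 = 19·2508 + 17
23: 47669 = 23·2072 + 13
29: 47669 = 29·1643 + 22
31: 47669 = 31·1537 + 22
37: 47669 = 37·1288 + 13
41: 47669 = 41·1162 + 27
43: 47669 = 43·1108 + 25
47: 47669 = 47·1014 + 11
53: 47669 = 53·899 + 22
59: 47669 = 59·807 + 56
61: 47669 = 61·781 + 28
67: 47669 = 67·711 + 32
71: 47669 = 71·671 + 28
73: 47669 = 73·653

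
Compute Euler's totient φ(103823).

101614

Factor: 103823 = 47^3.
φ(103823) = 47^2·(47−1) = 101614.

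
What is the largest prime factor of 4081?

53

4081 = 7 · 583
583 = 11 · 53
53 is prime.
So 4081 = 7 · 11 · 53; the largest prime factor is 53.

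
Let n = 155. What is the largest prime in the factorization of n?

155 = 5 · 31
31 is prime.
So 155 = 5 · 31; the largest prime factor is 31.

31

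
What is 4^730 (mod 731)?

16

4^1 ≡ 4 (mod 731)
4^2 ≡ 4^2 = 16 ≡ 16 (mod 731)
4^4 ≡ 16^2 = 256 ≡ 256 (mod 731)
4^8 ≡ 256^2 = 65536 ≡ 477 (mod 731)
4^16 ≡ 477^2 = 227529 ≡ 188 (mod 731)
4^32 ≡ 188^2 = 35344 ≡ 256 (mod 731)
4^64 ≡ 256^2 = 65536 ≡ 477 (mod 731)
4^128 ≡ 477^2 = 227529 ≡ 188 (mod 731)
4^256 ≡ 188^2 = 35344 ≡ 256 (mod 731)
4^512 ≡ 256^2 = 65536 ≡ 477 (mod 731)
730 = 512 + 128 + 64 + 16 + 8 + 2 in binary powers of 2.
So 4^730 ≡ 477 · 188 · 477 · 188 · 477 · 16 ≡ 16 (mod 731).
Since 16 ≠ 1, base 4 is a Fermat witness: 731 is composite.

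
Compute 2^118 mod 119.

30

2^1 ≡ 2 (mod 119)
2^2 ≡ 2^2 = 4 ≡ 4 (mod 119)
2^4 ≡ 4^2 = 16 ≡ 16 (mod 119)
2^8 ≡ 16^2 = 256 ≡ 18 (mod 119)
2^16 ≡ 18^2 = 324 ≡ 86 (mod 119)
2^32 ≡ 86^2 = 7396 ≡ 18 (mod 119)
2^64 ≡ 18^2 = 324 ≡ 86 (mod 119)
118 = 64 + 32 + 16 + 4 + 2 in binary powers of 2.
So 2^118 ≡ 86 · 18 · 86 · 16 · 4 ≡ 30 (mod 119).
Since 30 ≠ 1, base 2 is a Fermat witness: 119 is composite.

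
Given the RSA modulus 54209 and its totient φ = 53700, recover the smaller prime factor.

φ(n) = (p−1)(q−1) = n − (p+q) + 1, so p + q = 54209 − 53700 + 1 = 510.
p and q are the roots of t² − 510t + 54209 = 0.
Discriminant: 510² − 4·54209 = 260100 − 216836 = 43264; √43264 = 208.
q = (510 − 208)/2 = 151, p = (510 + 208)/2 = 359.
Check: 151 · 359 = 54209.

151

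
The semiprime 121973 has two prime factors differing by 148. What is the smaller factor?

283

Since p = q + 148, we have 121973 = q(q + 148), so q² + 148q − 121973 = 0.
Discriminant: 148² + 4·121973 = 21904 + 487892 = 509796; √509796 = 714.
q = (−148 + 714)/2 = 283, and p = q + 148 = 431.
Check: 283 · 431 = 121973.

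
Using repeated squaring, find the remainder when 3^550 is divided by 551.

3^1 ≡ 3 (mod 551)
3^2 ≡ 3^2 = 9 ≡ 9 (mod 551)
3^4 ≡ 9^2 = 81 ≡ 81 (mod 551)
3^8 ≡ 81^2 = 6561 ≡ 500 (mod 551)
3^16 ≡ 500^2 = 250000 ≡ 397 (mod 551)
3^32 ≡ 397^2 = 157609 ≡ 23 (mod 551)
3^64 ≡ 23^2 = 529 ≡ 529 (mod 551)
3^128 ≡ 529^2 = 279841 ≡ 484 (mod 551)
3^256 ≡ 484^2 = 234256 ≡ 81 (mod 551)
3^512 ≡ 81^2 = 6561 ≡ 500 (mod 551)
550 = 512 + 32 + 4 + 2 in binary powers of 2.
So 3^550 ≡ 500 · 23 · 81 · 9 ≡ 35 (mod 551).
Since 35 ≠ 1, base 3 is a Fermat witness: 551 is composite.

35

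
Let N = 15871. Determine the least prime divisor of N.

15871 is odd.
Digit sum 22, not divisible by 3.
Ends in 1: not divisible by 5.
7: 15871 = 7·2267 + 2
11: 15871 = 11·1442 + 9
13: 15871 = 13·1220 + 11
17: 15871 = 17·933 + 10
19: 15871 = 19·835 + 6
23: 15871 = 23·690 + 1
29: 15871 = 29·547 + 8
31: 15871 = 31·511 + 30
37: 15871 = 37·428 + 35
41: 15871 = 41·387 + 4
43: 15871 = 43·369 + 4
47: 15871 = 47·337 + 32
53: 15871 = 53·299 + 24
59: 15871 = 59·269

59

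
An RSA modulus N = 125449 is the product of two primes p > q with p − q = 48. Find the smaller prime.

331

Since p = q + 48, we have 125449 = q(q + 48), so q² + 48q − 125449 = 0.
Discriminant: 48² + 4·125449 = 2304 + 501796 = 504100; √504100 = 710.
q = (−48 + 710)/2 = 331, and p = q + 48 = 379.
Check: 331 · 379 = 125449.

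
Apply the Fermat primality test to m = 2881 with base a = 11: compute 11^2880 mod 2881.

729

11^1 ≡ 11 (mod 2881)
11^2 ≡ 11^2 = 121 ≡ 121 (mod 2881)
11^4 ≡ 121^2 = 14641 ≡ 236 (mod 2881)
11^8 ≡ 236^2 = 55696 ≡ 957 (mod 2881)
11^16 ≡ 957^2 = 915849 ≡ 2572 (mod 2881)
11^32 ≡ 2572^2 = 6615184 ≡ 408 (mod 2881)
11^64 ≡ 408^2 = 166464 ≡ 2247 (mod 2881)
11^128 ≡ 2247^2 = 5049009 ≡ 1497 (mod 2881)
11^256 ≡ 1497^2 = 2241009 ≡ 2472 (mod 2881)
11^512 ≡ 2472^2 = 6110784 ≡ 183 (mod 2881)
11^1024 ≡ 183^2 = 33489 ≡ 1798 (mod 2881)
11^2048 ≡ 1798^2 = 3232804 ≡ 322 (mod 2881)
2880 = 2048 + 512 + 256 + 64 in binary powers of 2.
So 11^2880 ≡ 322 · 183 · 2472 · 2247 ≡ 729 (mod 2881).
Since 729 ≠ 1, base 11 is a Fermat witness: 2881 is composite.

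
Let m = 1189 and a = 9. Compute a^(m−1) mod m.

9^1 ≡ 9 (mod 1189)
9^2 ≡ 9^2 = 81 ≡ 81 (mod 1189)
9^4 ≡ 81^2 = 6561 ≡ 616 (mod 1189)
9^8 ≡ 616^2 = 379456 ≡ 165 (mod 1189)
9^16 ≡ 165^2 = 27225 ≡ 1067 (mod 1189)
9^32 ≡ 1067^2 = 1138489 ≡ 616 (mod 1189)
9^64 ≡ 616^2 = 379456 ≡ 165 (mod 1189)
9^128 ≡ 165^2 = 27225 ≡ 1067 (mod 1189)
9^256 ≡ 1067^2 = 1138489 ≡ 616 (mod 1189)
9^512 ≡ 616^2 = 379456 ≡ 165 (mod 1189)
9^1024 ≡ 165^2 = 27225 ≡ 1067 (mod 1189)
1188 = 1024 + 128 + 32 + 4 in binary powers of 2.
So 9^1188 ≡ 1067 · 1067 · 616 · 616 ≡ 575 (mod 1189).
Since 575 ≠ 1, base 9 is a Fermat witness: 1189 is composite.

575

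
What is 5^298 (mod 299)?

5^1 ≡ 5 (mod 299)
5^2 ≡ 5^2 = 25 ≡ 25 (mod 299)
5^4 ≡ 25^2 = 625 ≡ 27 (mod 299)
5^8 ≡ 27^2 = 729 ≡ 131 (mod 299)
5^16 ≡ 131^2 = 17161 ≡ 118 (mod 299)
5^32 ≡ 118^2 = 13924 ≡ 170 (mod 299)
5^64 ≡ 170^2 = 28900 ≡ 196 (mod 299)
5^128 ≡ 196^2 = 38416 ≡ 144 (mod 299)
5^256 ≡ 144^2 = 20736 ≡ 105 (mod 299)
298 = 256 + 32 + 8 + 2 in binary powers of 2.
So 5^298 ≡ 105 · 170 · 131 · 25 ≡ 64 (mod 299).
Since 64 ≠ 1, base 5 is a Fermat witness: 299 is composite.

64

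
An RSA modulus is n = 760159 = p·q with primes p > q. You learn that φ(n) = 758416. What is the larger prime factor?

φ(n) = (p−1)(q−1) = n − (p+q) + 1, so p + q = 760159 − 758416 + 1 = 1744.
p and q are the roots of t² − 1744t + 760159 = 0.
Discriminant: 1744² − 4·760159 = 3041536 − 3040636 = 900; √900 = 30.
q = (1744 − 30)/2 = 857, p = (1744 + 30)/2 = 887.
Check: 857 · 887 = 760159.

887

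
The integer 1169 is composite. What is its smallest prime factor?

7

1169 is odd.
Digit sum 17, not divisible by 3.
Ends in 9: not divisible by 5.
7: 1169 = 7·167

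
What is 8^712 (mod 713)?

188

8^1 ≡ 8 (mod 713)
8^2 ≡ 8^2 = 64 ≡ 64 (mod 713)
8^4 ≡ 64^2 = 4096 ≡ 531 (mod 713)
8^8 ≡ 531^2 = 281961 ≡ 326 (mod 713)
8^16 ≡ 326^2 = 106276 ≡ 39 (mod 713)
8^32 ≡ 39^2 = 1521 ≡ 95 (mod 713)
8^64 ≡ 95^2 = 9025 ≡ 469 (mod 713)
8^128 ≡ 469^2 = 219961 ≡ 357 (mod 713)
8^256 ≡ 357^2 = 127449 ≡ 535 (mod 713)
8^512 ≡ 535^2 = 286225 ≡ 312 (mod 713)
712 = 512 + 128 + 64 + 8 in binary powers of 2.
So 8^712 ≡ 312 · 357 · 469 · 326 ≡ 188 (mod 713).
Since 188 ≠ 1, base 8 is a Fermat witness: 713 is composite.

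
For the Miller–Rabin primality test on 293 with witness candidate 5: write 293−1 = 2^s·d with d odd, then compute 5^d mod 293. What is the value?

293 − 1 = 292 = 2^2 · 73, so d = 73.
5^1 ≡ 5 (mod 293)
5^2 ≡ 5^2 = 25 ≡ 25 (mod 293)
5^4 ≡ 25^2 = 625 ≡ 39 (mod 293)
5^8 ≡ 39^2 = 1521 ≡ 56 (mod 293)
5^16 ≡ 56^2 = 3136 ≡ 206 (mod 293)
5^32 ≡ 206^2 = 42436 ≡ 244 (mod 293)
5^64 ≡ 244^2 = 59536 ≡ 57 (mod 293)
73 = 64 + 8 + 1 in binary powers of 2.
So 5^73 ≡ 57 · 56 · 5 ≡ 138 (mod 293).
Squaring chain: 138 → 292; reaches −1, so base 5 does not prove 293 composite.

138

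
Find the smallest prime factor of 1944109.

1944109 is odd.
Digit sum 28, not divisible by 3.
Ends in 9: not divisible by 5.
7: 1944109 = 7·277729 + 6
11: 1944109 = 11·176737 + 2
13: 1944109 = 13·149546 + 11
17: 1944109 = 17·114359 + 6
19: 1944109 = 19·102321 + 10
23: 1944109 = 23·84526 + 11
29: 1944109 = 29·67038 + 7
31: 1944109 = 31·62713 + 6
37: 1944109 = 37·52543 + 18
41: 1944109 = 41·47417 + 12
43: 1944109 = 43·45211 + 36
47: 1944109 = 47·41364 + 1
53: 1944109 = 53·36681 + 16
59: 1944109 = 59·32951

59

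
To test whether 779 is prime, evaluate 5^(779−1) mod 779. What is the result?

5^1 ≡ 5 (mod 779)
5^2 ≡ 5^2 = 25 ≡ 25 (mod 779)
5^4 ≡ 25^2 = 625 ≡ 625 (mod 779)
5^8 ≡ 625^2 = 390625 ≡ 346 (mod 779)
5^16 ≡ 346^2 = 119716 ≡ 529 (mod 779)
5^32 ≡ 529^2 = 279841 ≡ 180 (mod 779)
5^64 ≡ 180^2 = 32400 ≡ 461 (mod 779)
5^128 ≡ 461^2 = 212521 ≡ 633 (mod 779)
5^256 ≡ 633^2 = 400689 ≡ 283 (mod 779)
5^512 ≡ 283^2 = 80089 ≡ 631 (mod 779)
778 = 512 + 256 + 8 + 2 in binary powers of 2.
So 5^778 ≡ 631 · 283 · 346 · 25 ≡ 720 (mod 779).
Since 720 ≠ 1, base 5 is a Fermat witness: 779 is composite.

720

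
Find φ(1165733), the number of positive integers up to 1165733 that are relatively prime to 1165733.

Factor: 1165733 = 67 · 127 · 137.
φ(1165733) = (67−1) · (127−1) · (137−1) = 66 · 126 · 136 = 1130976.

1130976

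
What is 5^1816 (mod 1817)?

1053

5^1 ≡ 5 (mod 1817)
5^2 ≡ 5^2 = 25 ≡ 25 (mod 1817)
5^4 ≡ 25^2 = 625 ≡ 625 (mod 1817)
5^8 ≡ 625^2 = 390625 ≡ 1787 (mod 1817)
5^16 ≡ 1787^2 = 3193369 ≡ 900 (mod 1817)
5^32 ≡ 900^2 = 810000 ≡ 1435 (mod 1817)
5^64 ≡ 1435^2 = 2059225 ≡ 564 (mod 1817)
5^128 ≡ 564^2 = 318096 ≡ 121 (mod 1817)
5^256 ≡ 121^2 = 14641 ≡ 105 (mod 1817)
5^512 ≡ 105^2 = 11025 ≡ 123 (mod 1817)
5^1024 ≡ 123^2 = 15129 ≡ 593 (mod 1817)
1816 = 1024 + 512 + 256 + 16 + 8 in binary powers of 2.
So 5^1816 ≡ 593 · 123 · 105 · 900 · 1787 ≡ 1053 (mod 1817).
Since 1053 ≠ 1, base 5 is a Fermat witness: 1817 is composite.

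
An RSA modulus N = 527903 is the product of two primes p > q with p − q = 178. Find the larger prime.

Since p = q + 178, we have 527903 = q(q + 178), so q² + 178q − 527903 = 0.
Discriminant: 178² + 4·527903 = 31684 + 2111612 = 2143296; √2143296 = 1464.
q = (−178 + 1464)/2 = 643, and p = q + 178 = 821.
Check: 643 · 821 = 527903.

821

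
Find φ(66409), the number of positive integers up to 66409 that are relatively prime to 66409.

55536

Factor: 66409 = 7 · 53 · 179.
φ(66409) = (7−1) · (53−1) · (179−1) = 6 · 52 · 178 = 55536.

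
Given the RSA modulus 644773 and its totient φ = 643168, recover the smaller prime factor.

797

φ(n) = (p−1)(q−1) = n − (p+q) + 1, so p + q = 644773 − 643168 + 1 = 1606.
p and q are the roots of t² − 1606t + 644773 = 0.
Discriminant: 1606² − 4·644773 = 2579236 − 2579092 = 144; √144 = 12.
q = (1606 − 12)/2 = 797, p = (1606 + 12)/2 = 809.
Check: 797 · 809 = 644773.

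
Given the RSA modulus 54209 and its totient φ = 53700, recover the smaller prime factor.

φ(n) = (p−1)(q−1) = n − (p+q) + 1, so p + q = 54209 − 53700 + 1 = 510.
p and q are the roots of t² − 510t + 54209 = 0.
Discriminant: 510² − 4·54209 = 260100 − 216836 = 43264; √43264 = 208.
q = (510 − 208)/2 = 151, p = (510 + 208)/2 = 359.
Check: 151 · 359 = 54209.

151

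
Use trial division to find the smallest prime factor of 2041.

13

2041 is odd.
Digit sum 7, not divisible by 3.
Ends in 1: not divisible by 5.
7: 2041 = 7·291 + 4
11: 2041 = 11·185 + 6
13: 2041 = 13·157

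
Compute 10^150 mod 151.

10^1 ≡ 10 (mod 151)
10^2 ≡ 10^2 = 100 ≡ 100 (mod 151)
10^4 ≡ 100^2 = 10000 ≡ 34 (mod 151)
10^8 ≡ 34^2 = 1156 ≡ 99 (mod 151)
10^16 ≡ 99^2 = 9801 ≡ 137 (mod 151)
10^32 ≡ 137^2 = 18769 ≡ 45 (mod 151)
10^64 ≡ 45^2 = 2025 ≡ 62 (mod 151)
10^128 ≡ 62^2 = 3844 ≡ 69 (mod 151)
150 = 128 + 16 + 4 + 2 in binary powers of 2.
So 10^150 ≡ 69 · 137 · 34 · 100 ≡ 1 (mod 151).
Since the result is 1, base 10 gives no evidence that 151 is composite.

1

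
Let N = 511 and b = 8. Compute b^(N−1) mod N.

8^1 ≡ 8 (mod 511)
8^2 ≡ 8^2 = 64 ≡ 64 (mod 511)
8^4 ≡ 64^2 = 4096 ≡ 8 (mod 511)
8^8 ≡ 8^2 = 64 ≡ 64 (mod 511)
8^16 ≡ 64^2 = 4096 ≡ 8 (mod 511)
8^32 ≡ 8^2 = 64 ≡ 64 (mod 511)
8^64 ≡ 64^2 = 4096 ≡ 8 (mod 511)
8^128 ≡ 8^2 = 64 ≡ 64 (mod 511)
8^256 ≡ 64^2 = 4096 ≡ 8 (mod 511)
510 = 256 + 128 + 64 + 32 + 16 + 8 + 4 + 2 in binary powers of 2.
So 8^510 ≡ 8 · 64 · 8 · 64 · 8 · 64 · 8 · 64 ≡ 1 (mod 511).
Since the result is 1, base 8 gives no evidence that 511 is composite.

1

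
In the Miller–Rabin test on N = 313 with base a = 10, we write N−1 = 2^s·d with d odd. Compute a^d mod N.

5

313 − 1 = 312 = 2^3 · 39, so d = 39.
10^1 ≡ 10 (mod 313)
10^2 ≡ 10^2 = 100 ≡ 100 (mod 313)
10^4 ≡ 100^2 = 10000 ≡ 297 (mod 313)
10^8 ≡ 297^2 = 88209 ≡ 256 (mod 313)
10^16 ≡ 256^2 = 65536 ≡ 119 (mod 313)
10^32 ≡ 119^2 = 14161 ≡ 76 (mod 313)
39 = 32 + 4 + 2 + 1 in binary powers of 2.
So 10^39 ≡ 76 · 297 · 100 · 10 ≡ 5 (mod 313).
Squaring chain: 5 → 25 → 312; reaches −1, so base 10 does not prove 313 composite.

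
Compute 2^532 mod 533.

406

2^1 ≡ 2 (mod 533)
2^2 ≡ 2^2 = 4 ≡ 4 (mod 533)
2^4 ≡ 4^2 = 16 ≡ 16 (mod 533)
2^8 ≡ 16^2 = 256 ≡ 256 (mod 533)
2^16 ≡ 256^2 = 65536 ≡ 510 (mod 533)
2^32 ≡ 510^2 = 260100 ≡ 529 (mod 533)
2^64 ≡ 529^2 = 279841 ≡ 16 (mod 533)
2^128 ≡ 16^2 = 256 ≡ 256 (mod 533)
2^256 ≡ 256^2 = 65536 ≡ 510 (mod 533)
2^512 ≡ 510^2 = 260100 ≡ 529 (mod 533)
532 = 512 + 16 + 4 in binary powers of 2.
So 2^532 ≡ 529 · 510 · 16 ≡ 406 (mod 533).
Since 406 ≠ 1, base 2 is a Fermat witness: 533 is composite.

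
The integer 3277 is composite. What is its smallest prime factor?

29

3277 is odd.
Digit sum 19, not divisible by 3.
Ends in 7: not divisible by 5.
7: 3277 = 7·468 + 1
11: 3277 = 11·297 + 10
13: 3277 = 13·252 + 1
17: 3277 = 17·192 + 13
19: 3277 = 19·172 + 9
23: 3277 = 23·142 + 11
29: 3277 = 29·113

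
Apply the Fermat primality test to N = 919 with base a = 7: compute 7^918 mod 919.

1

7^1 ≡ 7 (mod 919)
7^2 ≡ 7^2 = 49 ≡ 49 (mod 919)
7^4 ≡ 49^2 = 2401 ≡ 563 (mod 919)
7^8 ≡ 563^2 = 316969 ≡ 833 (mod 919)
7^16 ≡ 833^2 = 693889 ≡ 44 (mod 919)
7^32 ≡ 44^2 = 1936 ≡ 98 (mod 919)
7^64 ≡ 98^2 = 9604 ≡ 414 (mod 919)
7^128 ≡ 414^2 = 171396 ≡ 462 (mod 919)
7^256 ≡ 462^2 = 213444 ≡ 236 (mod 919)
7^512 ≡ 236^2 = 55696 ≡ 556 (mod 919)
918 = 512 + 256 + 128 + 16 + 4 + 2 in binary powers of 2.
So 7^918 ≡ 556 · 236 · 462 · 44 · 563 · 49 ≡ 1 (mod 919).
Since the result is 1, base 7 gives no evidence that 919 is composite.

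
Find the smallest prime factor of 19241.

71

19241 is odd.
Digit sum 17, not divisible by 3.
Ends in 1: not divisible by 5.
7: 19241 = 7·2748 + 5
11: 19241 = 11·1749 + 2
13: 19241 = 13·1480 + 1
17: 19241 = 17·1131 + 14
19: 19241 = 19·1012 + 13
23: 19241 = 23·836 + 13
29: 19241 = 29·663 + 14
31: 19241 = 31·620 + 21
37: 19241 = 37·520 + 1
41: 19241 = 41·469 + 12
43: 19241 = 43·447 + 20
47: 19241 = 47·409 + 18
53: 19241 = 53·363 + 2
59: 19241 = 59·326 + 7
61: 19241 = 61·315 + 26
67: 19241 = 67·287 + 12
71: 19241 = 71·271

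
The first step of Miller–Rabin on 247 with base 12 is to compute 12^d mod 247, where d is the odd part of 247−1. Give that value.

246

247 − 1 = 246 = 2^1 · 123, so d = 123.
12^1 ≡ 12 (mod 247)
12^2 ≡ 12^2 = 144 ≡ 144 (mod 247)
12^4 ≡ 144^2 = 20736 ≡ 235 (mod 247)
12^8 ≡ 235^2 = 55225 ≡ 144 (mod 247)
12^16 ≡ 144^2 = 20736 ≡ 235 (mod 247)
12^32 ≡ 235^2 = 55225 ≡ 144 (mod 247)
12^64 ≡ 144^2 = 20736 ≡ 235 (mod 247)
123 = 64 + 32 + 16 + 8 + 2 + 1 in binary powers of 2.
So 12^123 ≡ 235 · 144 · 235 · 144 · 144 · 12 ≡ 246 (mod 247).
Since 12^d ≡ 246 (mod 247), base 12 does not prove 247 composite.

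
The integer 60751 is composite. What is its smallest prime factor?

79

60751 is odd.
Digit sum 19, not divisible by 3.
Ends in 1: not divisible by 5.
7: 60751 = 7·8678 + 5
11: 60751 = 11·5522 + 9
13: 60751 = 13·4673 + 2
17: 60751 = 17·3573 + 10
19: 60751 = 19·3197 + 8
23: 60751 = 23·2641 + 8
29: 60751 = 29·2094 + 25
31: 60751 = 31·1959 + 22
37: 60751 = 37·1641 + 34
41: 60751 = 41·1481 + 30
43: 60751 = 43·1412 + 35
47: 60751 = 47·1292 + 27
53: 60751 = 53·1146 + 13
59: 60751 = 59·1029 + 40
61: 60751 = 61·995 + 56
67: 60751 = 67·906 + 49
71: 60751 = 71·855 + 46
73: 60751 = 73·832 + 15
79: 60751 = 79·769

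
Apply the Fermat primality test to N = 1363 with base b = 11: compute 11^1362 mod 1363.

1193

11^1 ≡ 11 (mod 1363)
11^2 ≡ 11^2 = 121 ≡ 121 (mod 1363)
11^4 ≡ 121^2 = 14641 ≡ 1011 (mod 1363)
11^8 ≡ 1011^2 = 1022121 ≡ 1234 (mod 1363)
11^16 ≡ 1234^2 = 1522756 ≡ 285 (mod 1363)
11^32 ≡ 285^2 = 81225 ≡ 808 (mod 1363)
11^64 ≡ 808^2 = 652864 ≡ 1350 (mod 1363)
11^128 ≡ 1350^2 = 1822500 ≡ 169 (mod 1363)
11^256 ≡ 169^2 = 28561 ≡ 1301 (mod 1363)
11^512 ≡ 1301^2 = 1692601 ≡ 1118 (mod 1363)
11^1024 ≡ 1118^2 = 1249924 ≡ 53 (mod 1363)
1362 = 1024 + 256 + 64 + 16 + 2 in binary powers of 2.
So 11^1362 ≡ 53 · 1301 · 1350 · 285 · 121 ≡ 1193 (mod 1363).
Since 1193 ≠ 1, base 11 is a Fermat witness: 1363 is composite.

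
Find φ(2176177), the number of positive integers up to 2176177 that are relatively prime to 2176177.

Factor: 2176177 = 83 · 157 · 167.
φ(2176177) = (83−1) · (157−1) · (167−1) = 82 · 156 · 166 = 2123472.

2123472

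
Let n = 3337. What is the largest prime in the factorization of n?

3337 = 47 · 71
71 is prime.
So 3337 = 47 · 71; the largest prime factor is 71.

71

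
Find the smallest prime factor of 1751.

1751 is odd.
Digit sum 14, not divisible by 3.
Ends in 1: not divisible by 5.
7: 1751 = 7·250 + 1
11: 1751 = 11·159 + 2
13: 1751 = 13·134 + 9
17: 1751 = 17·103

17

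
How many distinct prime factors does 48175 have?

48175 = 5^2 · 1927
1927 = 41 · 47
48175 = 5^2 · 41 · 47, which has 3 distinct prime factors.

3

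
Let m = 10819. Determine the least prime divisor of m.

10819 is odd.
Digit sum 19, not divisible by 3.
Ends in 9: not divisible by 5.
7: 10819 = 7·1545 + 4
11: 10819 = 11·983 + 6
13: 10819 = 13·832 + 3
17: 10819 = 17·636 + 7
19: 10819 = 19·569 + 8
23: 10819 = 23·470 + 9
29: 10819 = 29·373 + 2
31: 10819 = 31·349

31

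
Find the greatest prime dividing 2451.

2451 = 3 · 817
817 = 19 · 43
43 is prime.
So 2451 = 3 · 19 · 43; the largest prime factor is 43.

43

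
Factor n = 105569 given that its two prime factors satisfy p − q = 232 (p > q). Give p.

461

Since p = q + 232, we have 105569 = q(q + 232), so q² + 232q − 105569 = 0.
Discriminant: 232² + 4·105569 = 53824 + 422276 = 476100; √476100 = 690.
q = (−232 + 690)/2 = 229, and p = q + 232 = 461.
Check: 229 · 461 = 105569.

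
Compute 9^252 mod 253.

202

9^1 ≡ 9 (mod 253)
9^2 ≡ 9^2 = 81 ≡ 81 (mod 253)
9^4 ≡ 81^2 = 6561 ≡ 236 (mod 253)
9^8 ≡ 236^2 = 55696 ≡ 36 (mod 253)
9^16 ≡ 36^2 = 1296 ≡ 31 (mod 253)
9^32 ≡ 31^2 = 961 ≡ 202 (mod 253)
9^64 ≡ 202^2 = 40804 ≡ 71 (mod 253)
9^128 ≡ 71^2 = 5041 ≡ 234 (mod 253)
252 = 128 + 64 + 32 + 16 + 8 + 4 in binary powers of 2.
So 9^252 ≡ 234 · 71 · 202 · 31 · 36 · 236 ≡ 202 (mod 253).
Since 202 ≠ 1, base 9 is a Fermat witness: 253 is composite.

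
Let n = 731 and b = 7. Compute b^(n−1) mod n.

7^1 ≡ 7 (mod 731)
7^2 ≡ 7^2 = 49 ≡ 49 (mod 731)
7^4 ≡ 49^2 = 2401 ≡ 208 (mod 731)
7^8 ≡ 208^2 = 43264 ≡ 135 (mod 731)
7^16 ≡ 135^2 = 18225 ≡ 681 (mod 731)
7^32 ≡ 681^2 = 463761 ≡ 307 (mod 731)
7^64 ≡ 307^2 = 94249 ≡ 681 (mod 731)
7^128 ≡ 681^2 = 463761 ≡ 307 (mod 731)
7^256 ≡ 307^2 = 94249 ≡ 681 (mod 731)
7^512 ≡ 681^2 = 463761 ≡ 307 (mod 731)
730 = 512 + 128 + 64 + 16 + 8 + 2 in binary powers of 2.
So 7^730 ≡ 307 · 307 · 681 · 681 · 135 · 49 ≡ 36 (mod 731).
Since 36 ≠ 1, base 7 is a Fermat witness: 731 is composite.

36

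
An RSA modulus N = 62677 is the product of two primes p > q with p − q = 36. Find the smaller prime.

Since p = q + 36, we have 62677 = q(q + 36), so q² + 36q − 62677 = 0.
Discriminant: 36² + 4·62677 = 1296 + 250708 = 252004; √252004 = 502.
q = (−36 + 502)/2 = 233, and p = q + 36 = 269.
Check: 233 · 269 = 62677.

233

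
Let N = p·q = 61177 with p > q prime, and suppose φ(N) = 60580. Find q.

131

φ(n) = (p−1)(q−1) = n − (p+q) + 1, so p + q = 61177 − 60580 + 1 = 598.
p and q are the roots of t² − 598t + 61177 = 0.
Discriminant: 598² − 4·61177 = 357604 − 244708 = 112896; √112896 = 336.
q = (598 − 336)/2 = 131, p = (598 + 336)/2 = 467.
Check: 131 · 467 = 61177.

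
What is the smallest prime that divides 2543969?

2543969 is odd.
Digit sum 38, not divisible by 3.
Ends in 9: not divisible by 5.
7: 2543969 = 7·363424 + 1
11: 2543969 = 11·231269 + 10
13: 2543969 = 13·195689 + 12
17: 2543969 = 17·149645 + 4
19: 2543969 = 19·133893 + 2
23: 2543969 = 23·110607 + 8
29: 2543969 = 29·87723 + 2
31: 2543969 = 31·82063 + 16
37: 2543969 = 37·68755 + 34
41: 2543969 = 41·62048 + 1
43: 2543969 = 43·59162 + 3
47: 2543969 = 47·54127

47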